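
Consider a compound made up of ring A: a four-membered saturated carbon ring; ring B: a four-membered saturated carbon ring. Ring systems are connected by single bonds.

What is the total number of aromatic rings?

Ring A has only sp³ atoms, so it is not fully conjugated — not aromatic (cyclobutane).
Ring B has only sp³ atoms, so it is not fully conjugated — not aromatic (cyclobutane).
No ring is aromatic. Total: 0.

0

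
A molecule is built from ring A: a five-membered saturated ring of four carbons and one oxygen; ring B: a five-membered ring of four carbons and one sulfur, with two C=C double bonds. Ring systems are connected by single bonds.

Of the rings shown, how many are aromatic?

1

Ring A has only sp³ atoms, so it is not fully conjugated — not aromatic (tetrahydrofuran).
Ring B is fully conjugated (every ring atom contributes a p orbital); 2 ring double bonds (4 π electrons) plus a heteroatom lone pair (2) give 6 π electrons. Since 6 = 4n+2 (n=1), ring B is aromatic (thiophene).
Aromatic: B. Total: 1.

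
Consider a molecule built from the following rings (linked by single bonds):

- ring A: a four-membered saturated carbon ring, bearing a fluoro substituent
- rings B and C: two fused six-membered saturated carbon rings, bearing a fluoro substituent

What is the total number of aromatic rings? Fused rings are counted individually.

0

Ring A has only sp³ atoms, so it is not fully conjugated — not aromatic (cyclobutane).
Ring B has only sp³ atoms, so it is not fully conjugated — not aromatic (cyclohexane ring).
Ring C has only sp³ atoms, so it is not fully conjugated — not aromatic (cyclohexane ring).
No ring is aromatic. Total: 0.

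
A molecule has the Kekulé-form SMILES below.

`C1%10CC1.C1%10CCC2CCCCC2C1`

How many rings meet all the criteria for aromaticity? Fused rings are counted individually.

0

The SMILES encodes a three-membered saturated carbon ring; two fused six-membered saturated carbon rings.
The 3-membered ring has only sp³ atoms, so it is not fully conjugated — not aromatic (cyclopropane).
The 6-membered ring has only sp³ atoms, so it is not fully conjugated — not aromatic (cyclohexane ring).
The second 6-membered ring has only sp³ atoms, so it is not fully conjugated — not aromatic (cyclohexane ring).
None of the rings are aromatic. Total: 0.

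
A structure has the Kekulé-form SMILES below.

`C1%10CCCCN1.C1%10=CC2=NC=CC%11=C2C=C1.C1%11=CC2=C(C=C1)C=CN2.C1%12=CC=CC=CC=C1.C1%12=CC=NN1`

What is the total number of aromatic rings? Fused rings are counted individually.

5

The SMILES encodes a six-membered saturated ring of five carbons and one N–H nitrogen; two fused six-membered rings, each with three alternating double bonds; one ring is all carbon and the other has one ring nitrogen; a six-membered carbon ring with three alternating C=C double bonds, fused to a five-membered ring containing one N–H nitrogen and two C=C double bonds; an eight-membered carbon ring with four alternating C=C double bonds; a five-membered ring with two adjacent nitrogens (one bearing H, one in a double bond) and two double bonds.
The 6-membered ring with one N–H has only sp³ atoms, so it is not fully conjugated — not aromatic (piperidine).
The fused 6/6-membered bicyclic (with one nitrogen) is a single π system with 10 sp² atoms and 10 π electrons from ring double bonds. 10 = 4(2)+2, so the system is aromatic and both rings count as aromatic (quinoline).
The fused 6/5-membered bicyclic (with one N–H) is a single π system with 9 sp² atoms and 10 π electrons from ring double bonds plus a heteroatom lone pair. 10 = 4(2)+2, so the system is aromatic and both rings count as aromatic (indole).
The 8-membered ring has only sp² ring atoms; a planar conformation would have a fully conjugated π system of 8 electrons. But 8 = 4(2), which is 4n not 4n+2, so it is not aromatic (cyclooctatetraene) — cyclooctatetraene distorts into a non-planar tub to avoid antiaromaticity.
The 5-membered ring with two adjacent nitrogens (one N–H, one =N–) is fully conjugated (every ring atom contributes a p orbital); 2 ring double bonds (4 π electrons) plus a heteroatom lone pair (2) give 6 π electrons. That satisfies 4n+2 with n=1, so it is aromatic (pyrazole).
5 of the 7 rings are aromatic. Total: 5.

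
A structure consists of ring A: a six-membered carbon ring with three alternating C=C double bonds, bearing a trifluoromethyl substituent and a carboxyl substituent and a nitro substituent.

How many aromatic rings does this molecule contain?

Ring A has a continuous p-orbital overlap around the ring; 3 ring double bonds give 6 π electrons. That satisfies 4n+2 with n=1, so ring A is aromatic (benzene).

1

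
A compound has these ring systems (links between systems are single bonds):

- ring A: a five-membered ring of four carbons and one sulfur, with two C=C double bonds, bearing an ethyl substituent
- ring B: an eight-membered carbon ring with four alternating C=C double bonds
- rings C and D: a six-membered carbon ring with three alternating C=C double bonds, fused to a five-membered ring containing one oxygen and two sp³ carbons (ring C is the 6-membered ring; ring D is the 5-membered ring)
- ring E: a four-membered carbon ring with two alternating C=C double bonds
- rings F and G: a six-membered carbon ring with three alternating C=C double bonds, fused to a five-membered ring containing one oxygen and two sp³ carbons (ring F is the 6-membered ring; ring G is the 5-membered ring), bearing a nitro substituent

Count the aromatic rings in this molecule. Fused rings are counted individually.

Ring A has a continuous p-orbital overlap around the ring; 2 ring double bonds (4 π electrons) plus a heteroatom lone pair (2) give 6 π electrons. That satisfies 4n+2 with n=1, so ring A is aromatic (thiophene).
Ring B has only sp² ring atoms; a planar conformation would have a fully conjugated π system of 8 electrons. But 8 = 4(2), which is 4n not 4n+2, so ring B is not aromatic (cyclooctatetraene) — cyclooctatetraene distorts into a non-planar tub to avoid antiaromaticity.
Ring C is fully conjugated (every ring atom contributes a p orbital); 3 ring double bonds give 6 π electrons. Since 6 = 4n+2 (n=1), ring C is aromatic (benzene ring).
Ring D has two sp³ carbons, so it is not fully conjugated — not aromatic (oxolane ring).
Ring E has only sp² ring atoms; a planar conformation would have a fully conjugated π system of 4 electrons. But 4 = 4(1), which is 4n not 4n+2, so ring E is not aromatic (cyclobutadiene) — cyclobutadiene is antiaromatic and distorts to a rectangle.
Ring F is planar and fully conjugated; 3 ring double bonds give 6 π electrons. That satisfies 4n+2 with n=1, so ring F is aromatic (benzene ring).
Ring G has two sp³ carbons, so it is not fully conjugated — not aromatic (oxolane ring).
Aromatic: A, C, F. Total: 3.

3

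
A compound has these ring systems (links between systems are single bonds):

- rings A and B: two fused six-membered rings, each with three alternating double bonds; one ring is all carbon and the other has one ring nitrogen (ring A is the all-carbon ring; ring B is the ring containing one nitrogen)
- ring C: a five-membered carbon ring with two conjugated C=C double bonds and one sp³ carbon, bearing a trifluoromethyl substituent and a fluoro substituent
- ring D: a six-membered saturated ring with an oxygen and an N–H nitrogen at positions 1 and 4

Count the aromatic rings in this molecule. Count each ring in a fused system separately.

2

Rings A and B form a fused bicyclic system (with one nitrogen) with 10 sp² atoms and 10 π electrons from ring double bonds. 10 = 4(2)+2, so the system is aromatic and both rings count as aromatic (quinoline).
Ring C has one sp³ carbon, so it is not fully conjugated — not aromatic (cyclopentadiene).
Ring D has only sp³ atoms, so it is not fully conjugated — not aromatic (morpholine).
Aromatic: A, B. Total: 2.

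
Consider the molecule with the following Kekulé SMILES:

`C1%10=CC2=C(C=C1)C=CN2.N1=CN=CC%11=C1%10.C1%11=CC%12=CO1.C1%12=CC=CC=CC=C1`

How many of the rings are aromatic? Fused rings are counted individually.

4

The SMILES encodes a six-membered carbon ring with three alternating C=C double bonds, fused to a five-membered ring containing one N–H nitrogen and two C=C double bonds; a six-membered ring with nitrogens at positions 1 and 3 and three alternating double bonds; a five-membered ring of four carbons and one oxygen, with two C=C double bonds; an eight-membered carbon ring with four alternating C=C double bonds.
The fused 6/5-membered bicyclic (with one N–H) is a single π system with 9 sp² atoms and 10 π electrons from ring double bonds plus a heteroatom lone pair. 10 = 4(2)+2, so the system is aromatic and both rings count as aromatic (indole).
The 6-membered ring with two nitrogens (1,3) has a continuous p-orbital overlap around the ring; 3 ring double bonds give 6 π electrons. That satisfies 4n+2 with n=1, so it is aromatic (pyrimidine).
The 5-membered ring with one oxygen is planar and fully conjugated; 2 ring double bonds (4 π electrons) plus a heteroatom lone pair (2) give 6 π electrons. That satisfies 4n+2 with n=1, so it is aromatic (furan).
The 8-membered ring has only sp² ring atoms; a planar conformation would have a fully conjugated π system of 8 electrons. But 8 = 4(2), which is 4n not 4n+2, so it is not aromatic (cyclooctatetraene) — cyclooctatetraene distorts into a non-planar tub to avoid antiaromaticity.
4 of the 5 rings are aromatic. Total: 4.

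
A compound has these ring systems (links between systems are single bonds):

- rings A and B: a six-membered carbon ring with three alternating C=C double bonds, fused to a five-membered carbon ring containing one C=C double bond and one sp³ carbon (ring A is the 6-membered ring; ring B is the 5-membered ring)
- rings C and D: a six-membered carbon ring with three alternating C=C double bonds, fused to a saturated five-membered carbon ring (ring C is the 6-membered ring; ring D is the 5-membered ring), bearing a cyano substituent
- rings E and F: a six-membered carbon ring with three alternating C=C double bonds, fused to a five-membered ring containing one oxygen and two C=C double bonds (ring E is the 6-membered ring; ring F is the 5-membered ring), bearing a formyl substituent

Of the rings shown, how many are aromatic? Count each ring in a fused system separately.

Ring A is fully conjugated (every ring atom contributes a p orbital); 3 ring double bonds give 6 π electrons. Since 6 = 4n+2 (n=1), ring A is aromatic (benzene ring).
Ring B has one sp³ carbon, so it is not fully conjugated — not aromatic (cyclopentene ring).
Ring C is planar and fully conjugated; 3 ring double bonds give 6 π electrons. Since 6 = 4n+2 (n=1), ring C is aromatic (benzene ring).
Ring D has three sp³ carbons, so it is not fully conjugated — not aromatic (cyclopentane ring).
Rings E and F form a fused bicyclic system (with one oxygen) with 9 sp² atoms and 10 π electrons from ring double bonds plus a heteroatom lone pair. 10 = 4(2)+2, so the system is aromatic and both rings count as aromatic (benzofuran).
Aromatic: A, C, E, F. Total: 4.

4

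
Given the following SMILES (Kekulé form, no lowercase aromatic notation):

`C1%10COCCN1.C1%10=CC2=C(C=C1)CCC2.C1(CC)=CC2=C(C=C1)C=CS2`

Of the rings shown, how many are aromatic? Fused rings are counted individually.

The SMILES encodes a six-membered saturated ring with an oxygen and an N–H nitrogen at positions 1 and 4; a six-membered carbon ring with three alternating C=C double bonds, fused to a saturated five-membered carbon ring; a six-membered carbon ring with three alternating C=C double bonds, fused to a five-membered ring containing one sulfur and two C=C double bonds.
The 6-membered ring with one oxygen and one N–H (1,4) has only sp³ atoms, so it is not fully conjugated — not aromatic (morpholine).
The 6-membered ring is fully conjugated (every ring atom contributes a p orbital); 3 ring double bonds give 6 π electrons. That satisfies 4n+2 with n=1, so it is aromatic (benzene ring).
The 5-membered ring has three sp³ carbons, so it is not fully conjugated — not aromatic (cyclopentane ring).
The fused 6/5-membered bicyclic (with one sulfur) is a single π system with 9 sp² atoms and 10 π electrons from ring double bonds plus a heteroatom lone pair. 10 = 4(2)+2, so the system is aromatic and both rings count as aromatic (benzothiophene).
3 of the 5 rings are aromatic. Total: 3.

3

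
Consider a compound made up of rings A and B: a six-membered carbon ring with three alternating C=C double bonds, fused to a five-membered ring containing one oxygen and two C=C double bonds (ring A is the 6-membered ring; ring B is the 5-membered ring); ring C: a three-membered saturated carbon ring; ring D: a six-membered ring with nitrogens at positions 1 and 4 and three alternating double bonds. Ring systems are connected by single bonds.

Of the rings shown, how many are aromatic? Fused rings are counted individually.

Rings A and B form a fused bicyclic system (with one oxygen) with 9 sp² atoms and 10 π electrons from ring double bonds plus a heteroatom lone pair. 10 = 4(2)+2, so the system is aromatic and both rings count as aromatic (benzofuran).
Ring C has only sp³ atoms, so it is not fully conjugated — not aromatic (cyclopropane).
Ring D is planar and fully conjugated; 3 ring double bonds give 6 π electrons. Since 6 = 4n+2 (n=1), ring D is aromatic (pyrazine).
Aromatic: A, B, D. Total: 3.

3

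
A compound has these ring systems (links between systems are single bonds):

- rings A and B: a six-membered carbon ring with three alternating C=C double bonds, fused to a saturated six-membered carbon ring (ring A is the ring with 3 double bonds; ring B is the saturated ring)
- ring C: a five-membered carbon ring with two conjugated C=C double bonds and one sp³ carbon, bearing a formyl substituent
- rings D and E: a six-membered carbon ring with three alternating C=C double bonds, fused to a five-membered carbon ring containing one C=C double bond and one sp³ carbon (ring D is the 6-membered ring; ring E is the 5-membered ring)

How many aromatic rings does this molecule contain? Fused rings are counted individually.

Ring A is fully conjugated (every ring atom contributes a p orbital); 3 ring double bonds give 6 π electrons. Since 6 = 4n+2 (n=1), ring A is aromatic (benzene ring).
Ring B has four sp³ carbons, so it is not fully conjugated — not aromatic (cyclohexane ring).
Ring C has one sp³ carbon, so it is not fully conjugated — not aromatic (cyclopentadiene).
Ring D has a continuous p-orbital overlap around the ring; 3 ring double bonds give 6 π electrons. 6 = 4(1)+2, so ring D is aromatic (benzene ring).
Ring E has one sp³ carbon, so it is not fully conjugated — not aromatic (cyclopentene ring).
Aromatic: A, D. Total: 2.

2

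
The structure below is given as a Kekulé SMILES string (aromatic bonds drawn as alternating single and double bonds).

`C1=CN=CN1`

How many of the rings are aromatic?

The SMILES encodes a five-membered ring with nitrogens at positions 1 and 3 (one bearing H, one in a C=N bond) and two double bonds.
The 5-membered ring with two nitrogens (one N–H, one =N–) has a continuous p-orbital overlap around the ring; 2 ring double bonds (4 π electrons) plus a heteroatom lone pair (2) give 6 π electrons. Since 6 = 4n+2 (n=1), it is aromatic (imidazole).

1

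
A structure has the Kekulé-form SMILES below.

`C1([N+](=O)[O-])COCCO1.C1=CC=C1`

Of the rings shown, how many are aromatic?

The SMILES encodes a six-membered saturated ring with oxygens at positions 1 and 4; a four-membered carbon ring with two alternating C=C double bonds.
The 6-membered ring with two oxygens (1,4) has only sp³ atoms, so it is not fully conjugated — not aromatic (1,4-dioxane).
The 4-membered ring has only sp² ring atoms; a planar conformation would have a fully conjugated π system of 4 electrons. But 4 = 4(1), which is 4n not 4n+2, so it is not aromatic (cyclobutadiene) — cyclobutadiene is antiaromatic and distorts to a rectangle.
None of the rings are aromatic. Total: 0.

0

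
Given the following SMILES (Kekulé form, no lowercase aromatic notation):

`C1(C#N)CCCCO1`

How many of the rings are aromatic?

The SMILES encodes a six-membered saturated ring of five carbons and one oxygen.
The 6-membered ring with one oxygen has only sp³ atoms, so it is not fully conjugated — not aromatic (tetrahydropyran).

0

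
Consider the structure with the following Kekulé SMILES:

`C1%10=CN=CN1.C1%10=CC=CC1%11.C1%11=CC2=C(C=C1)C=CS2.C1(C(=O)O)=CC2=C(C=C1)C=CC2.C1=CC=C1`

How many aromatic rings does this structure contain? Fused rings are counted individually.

The SMILES encodes a five-membered ring with nitrogens at positions 1 and 3 (one bearing H, one in a C=N bond) and two double bonds; a five-membered carbon ring with two conjugated C=C double bonds and one sp³ carbon; a six-membered carbon ring with three alternating C=C double bonds, fused to a five-membered ring containing one sulfur and two C=C double bonds; a six-membered carbon ring with three alternating C=C double bonds, fused to a five-membered carbon ring containing one C=C double bond and one sp³ carbon; a four-membered carbon ring with two alternating C=C double bonds.
The 5-membered ring with two nitrogens (one N–H, one =N–) is planar and fully conjugated; 2 ring double bonds (4 π electrons) plus a heteroatom lone pair (2) give 6 π electrons. 6 = 4(1)+2, so it is aromatic (imidazole).
The 5-membered ring has one sp³ carbon, so it is not fully conjugated — not aromatic (cyclopentadiene).
The fused 6/5-membered bicyclic (with one sulfur) is a single π system with 9 sp² atoms and 10 π electrons from ring double bonds plus a heteroatom lone pair. 10 = 4(2)+2, so the system is aromatic and both rings count as aromatic (benzothiophene).
The 6-membered ring is fully conjugated (every ring atom contributes a p orbital); 3 ring double bonds give 6 π electrons. 6 = 4(1)+2, so it is aromatic (benzene ring).
The second 5-membered ring has one sp³ carbon, so it is not fully conjugated — not aromatic (cyclopentene ring).
The 4-membered ring has only sp² ring atoms; a planar conformation would have a fully conjugated π system of 4 electrons. But 4 = 4(1), which is 4n not 4n+2, so it is not aromatic (cyclobutadiene) — cyclobutadiene is antiaromatic and distorts to a rectangle.
4 of the 7 rings are aromatic. Total: 4.

4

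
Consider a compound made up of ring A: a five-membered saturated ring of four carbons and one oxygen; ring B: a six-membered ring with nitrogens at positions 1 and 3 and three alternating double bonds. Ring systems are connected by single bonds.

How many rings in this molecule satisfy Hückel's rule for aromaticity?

Ring A has only sp³ atoms, so it is not fully conjugated — not aromatic (tetrahydrofuran).
Ring B is planar and fully conjugated; 3 ring double bonds give 6 π electrons. That satisfies 4n+2 with n=1, so ring B is aromatic (pyrimidine).
Aromatic: B. Total: 1.

1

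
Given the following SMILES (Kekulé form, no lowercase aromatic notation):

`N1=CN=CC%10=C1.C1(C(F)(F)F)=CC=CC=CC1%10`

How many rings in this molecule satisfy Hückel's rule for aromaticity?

1

The SMILES encodes a six-membered ring with nitrogens at positions 1 and 3 and three alternating double bonds; a seven-membered carbon ring with three C=C double bonds and one sp³ carbon.
The 6-membered ring with two nitrogens (1,3) has a continuous p-orbital overlap around the ring; 3 ring double bonds give 6 π electrons. Since 6 = 4n+2 (n=1), it is aromatic (pyrimidine).
The 7-membered ring has one sp³ carbon, so it is not fully conjugated — not aromatic (cycloheptatriene).
1 of the 2 rings is aromatic. Total: 1.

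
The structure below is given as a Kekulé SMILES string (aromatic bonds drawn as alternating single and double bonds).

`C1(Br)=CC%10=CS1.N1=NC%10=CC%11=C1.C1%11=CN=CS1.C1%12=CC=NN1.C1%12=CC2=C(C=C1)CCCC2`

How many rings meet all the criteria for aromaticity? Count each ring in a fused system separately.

The SMILES encodes a five-membered ring of four carbons and one sulfur, with two C=C double bonds; a six-membered ring with two adjacent nitrogens and three alternating double bonds; a five-membered ring with a sulfur at position 1 and a nitrogen at position 3 (in a C=N bond), with two double bonds; a five-membered ring with two adjacent nitrogens (one bearing H, one in a double bond) and two double bonds; a six-membered carbon ring with three alternating C=C double bonds, fused to a saturated six-membered carbon ring.
The 5-membered ring with one sulfur is fully conjugated (every ring atom contributes a p orbital); 2 ring double bonds (4 π electrons) plus a heteroatom lone pair (2) give 6 π electrons. 6 = 4(1)+2, so it is aromatic (thiophene).
The 6-membered ring with two nitrogens (1,2) has a continuous p-orbital overlap around the ring; 3 ring double bonds give 6 π electrons. That satisfies 4n+2 with n=1, so it is aromatic (pyridazine).
The 5-membered ring with one sulfur and one =N– is planar and fully conjugated; 2 ring double bonds (4 π electrons) plus a heteroatom lone pair (2) give 6 π electrons. That satisfies 4n+2 with n=1, so it is aromatic (thiazole).
The 5-membered ring with two adjacent nitrogens (one N–H, one =N–) has a continuous p-orbital overlap around the ring; 2 ring double bonds (4 π electrons) plus a heteroatom lone pair (2) give 6 π electrons. 6 = 4(1)+2, so it is aromatic (pyrazole).
The 6-membered ring is planar and fully conjugated; 3 ring double bonds give 6 π electrons. 6 = 4(1)+2, so it is aromatic (benzene ring).
The second 6-membered ring has four sp³ carbons, so it is not fully conjugated — not aromatic (cyclohexane ring).
5 of the 6 rings are aromatic. Total: 5.

5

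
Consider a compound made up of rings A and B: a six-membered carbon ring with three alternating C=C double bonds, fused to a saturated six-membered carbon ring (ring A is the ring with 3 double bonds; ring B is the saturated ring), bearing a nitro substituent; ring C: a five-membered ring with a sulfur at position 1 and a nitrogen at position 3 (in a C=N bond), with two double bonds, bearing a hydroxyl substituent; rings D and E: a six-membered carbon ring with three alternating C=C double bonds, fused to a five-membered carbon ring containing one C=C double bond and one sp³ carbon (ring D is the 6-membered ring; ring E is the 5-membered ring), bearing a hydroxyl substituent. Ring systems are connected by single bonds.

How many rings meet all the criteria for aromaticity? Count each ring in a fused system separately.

Ring A is planar and fully conjugated; 3 ring double bonds give 6 π electrons. Since 6 = 4n+2 (n=1), ring A is aromatic (benzene ring).
Ring B has four sp³ carbons, so it is not fully conjugated — not aromatic (cyclohexane ring).
Ring C is planar and fully conjugated; 2 ring double bonds (4 π electrons) plus a heteroatom lone pair (2) give 6 π electrons. Since 6 = 4n+2 (n=1), ring C is aromatic (thiazole).
Ring D is planar and fully conjugated; 3 ring double bonds give 6 π electrons. That satisfies 4n+2 with n=1, so ring D is aromatic (benzene ring).
Ring E has one sp³ carbon, so it is not fully conjugated — not aromatic (cyclopentene ring).
Aromatic: A, C, D. Total: 3.

3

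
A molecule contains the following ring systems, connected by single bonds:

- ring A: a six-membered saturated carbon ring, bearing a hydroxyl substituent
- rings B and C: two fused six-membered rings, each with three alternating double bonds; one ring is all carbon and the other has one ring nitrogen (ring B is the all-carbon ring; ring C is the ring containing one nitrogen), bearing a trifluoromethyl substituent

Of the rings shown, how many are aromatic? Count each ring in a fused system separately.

2

Ring A has only sp³ atoms, so it is not fully conjugated — not aromatic (cyclohexane).
Rings B and C form a fused bicyclic system (with one nitrogen) with 10 sp² atoms and 10 π electrons from ring double bonds. 10 = 4(2)+2, so the system is aromatic and both rings count as aromatic (quinoline).
Aromatic: B, C. Total: 2.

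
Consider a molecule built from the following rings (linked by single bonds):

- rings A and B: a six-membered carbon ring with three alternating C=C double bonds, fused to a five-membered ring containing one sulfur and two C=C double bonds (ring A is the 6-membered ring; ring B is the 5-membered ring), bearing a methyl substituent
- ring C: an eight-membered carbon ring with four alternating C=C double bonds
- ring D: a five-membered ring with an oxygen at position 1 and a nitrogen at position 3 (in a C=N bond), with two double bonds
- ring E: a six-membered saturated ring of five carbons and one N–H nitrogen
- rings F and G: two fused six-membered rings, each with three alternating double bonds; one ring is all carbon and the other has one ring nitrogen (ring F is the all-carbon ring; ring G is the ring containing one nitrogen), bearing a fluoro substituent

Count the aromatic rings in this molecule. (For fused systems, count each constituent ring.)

Rings A and B form a fused bicyclic system (with one sulfur) with 9 sp² atoms and 10 π electrons from ring double bonds plus a heteroatom lone pair. 10 = 4(2)+2, so the system is aromatic and both rings count as aromatic (benzothiophene).
Ring C has only sp² ring atoms; a planar conformation would have a fully conjugated π system of 8 electrons. But 8 = 4(2), which is 4n not 4n+2, so ring C is not aromatic (cyclooctatetraene) — cyclooctatetraene distorts into a non-planar tub to avoid antiaromaticity.
Ring D is planar and fully conjugated; 2 ring double bonds (4 π electrons) plus a heteroatom lone pair (2) give 6 π electrons. 6 = 4(1)+2, so ring D is aromatic (oxazole).
Ring E has only sp³ atoms, so it is not fully conjugated — not aromatic (piperidine).
Rings F and G form a fused bicyclic system (with one nitrogen) with 10 sp² atoms and 10 π electrons from ring double bonds. 10 = 4(2)+2, so the system is aromatic and both rings count as aromatic (quinoline).
Aromatic: A, B, D, F, G. Total: 5.

5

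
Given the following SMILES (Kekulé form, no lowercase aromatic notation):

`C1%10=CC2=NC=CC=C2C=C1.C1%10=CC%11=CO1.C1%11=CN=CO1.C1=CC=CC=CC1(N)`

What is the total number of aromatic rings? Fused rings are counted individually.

The SMILES encodes two fused six-membered rings, each with three alternating double bonds; one ring is all carbon and the other has one ring nitrogen; a five-membered ring of four carbons and one oxygen, with two C=C double bonds; a five-membered ring with an oxygen at position 1 and a nitrogen at position 3 (in a C=N bond), with two double bonds; a seven-membered carbon ring with three C=C double bonds and one sp³ carbon.
The fused 6/6-membered bicyclic (with one nitrogen) is a single π system with 10 sp² atoms and 10 π electrons from ring double bonds. 10 = 4(2)+2, so the system is aromatic and both rings count as aromatic (quinoline).
The 5-membered ring with one oxygen has a continuous p-orbital overlap around the ring; 2 ring double bonds (4 π electrons) plus a heteroatom lone pair (2) give 6 π electrons. 6 = 4(1)+2, so it is aromatic (furan).
The 5-membered ring with one oxygen and one =N– is fully conjugated (every ring atom contributes a p orbital); 2 ring double bonds (4 π electrons) plus a heteroatom lone pair (2) give 6 π electrons. Since 6 = 4n+2 (n=1), it is aromatic (oxazole).
The 7-membered ring has one sp³ carbon, so it is not fully conjugated — not aromatic (cycloheptatriene).
4 of the 5 rings are aromatic. Total: 4.

4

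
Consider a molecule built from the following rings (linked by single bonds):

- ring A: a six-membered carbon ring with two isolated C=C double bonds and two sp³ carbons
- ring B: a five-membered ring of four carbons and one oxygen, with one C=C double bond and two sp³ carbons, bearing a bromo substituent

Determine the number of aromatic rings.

Ring A has two sp³ carbons, so it is not fully conjugated — not aromatic (1,4-cyclohexadiene).
Ring B has two sp³ carbons, so it is not fully conjugated — not aromatic (2,3-dihydrofuran).
No ring is aromatic. Total: 0.

0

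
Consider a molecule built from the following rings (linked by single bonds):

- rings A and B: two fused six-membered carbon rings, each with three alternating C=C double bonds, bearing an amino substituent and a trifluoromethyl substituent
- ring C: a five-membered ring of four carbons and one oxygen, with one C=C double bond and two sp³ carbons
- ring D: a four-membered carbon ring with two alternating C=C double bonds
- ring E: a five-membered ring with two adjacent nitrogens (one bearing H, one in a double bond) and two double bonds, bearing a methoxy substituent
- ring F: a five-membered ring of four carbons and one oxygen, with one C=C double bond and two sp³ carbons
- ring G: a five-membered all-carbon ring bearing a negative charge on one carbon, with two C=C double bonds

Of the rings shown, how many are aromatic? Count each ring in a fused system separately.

4

Rings A and B form a fused bicyclic system with 10 sp² atoms and 10 π electrons from ring double bonds. 10 = 4(2)+2, so the system is aromatic and both rings count as aromatic (naphthalene).
Ring C has two sp³ carbons, so it is not fully conjugated — not aromatic (2,3-dihydrofuran).
Ring D has only sp² ring atoms; a planar conformation would have a fully conjugated π system of 4 electrons. But 4 = 4(1), which is 4n not 4n+2, so ring D is not aromatic (cyclobutadiene) — cyclobutadiene is antiaromatic and distorts to a rectangle.
Ring E is planar and fully conjugated; 2 ring double bonds (4 π electrons) plus a heteroatom lone pair (2) give 6 π electrons. That satisfies 4n+2 with n=1, so ring E is aromatic (pyrazole).
Ring F has two sp³ carbons, so it is not fully conjugated — not aromatic (2,3-dihydrofuran).
Ring G is planar and fully conjugated; 2 ring double bonds (4 π electrons) plus the carbanion lone pair (2) give 6 π electrons. 6 = 4(1)+2, so ring G is aromatic (cyclopentadienyl anion).
Aromatic: A, B, E, G. Total: 4.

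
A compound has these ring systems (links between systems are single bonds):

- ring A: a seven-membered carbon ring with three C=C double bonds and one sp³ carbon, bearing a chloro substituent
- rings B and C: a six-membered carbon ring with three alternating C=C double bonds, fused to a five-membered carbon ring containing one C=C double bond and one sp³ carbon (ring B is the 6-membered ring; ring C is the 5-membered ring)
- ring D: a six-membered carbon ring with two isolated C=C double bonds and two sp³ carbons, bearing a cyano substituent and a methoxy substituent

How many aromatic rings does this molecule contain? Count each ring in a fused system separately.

1

Ring A has one sp³ carbon, so it is not fully conjugated — not aromatic (cycloheptatriene).
Ring B is fully conjugated (every ring atom contributes a p orbital); 3 ring double bonds give 6 π electrons. Since 6 = 4n+2 (n=1), ring B is aromatic (benzene ring).
Ring C has one sp³ carbon, so it is not fully conjugated — not aromatic (cyclopentene ring).
Ring D has two sp³ carbons, so it is not fully conjugated — not aromatic (1,4-cyclohexadiene).
Aromatic: B. Total: 1.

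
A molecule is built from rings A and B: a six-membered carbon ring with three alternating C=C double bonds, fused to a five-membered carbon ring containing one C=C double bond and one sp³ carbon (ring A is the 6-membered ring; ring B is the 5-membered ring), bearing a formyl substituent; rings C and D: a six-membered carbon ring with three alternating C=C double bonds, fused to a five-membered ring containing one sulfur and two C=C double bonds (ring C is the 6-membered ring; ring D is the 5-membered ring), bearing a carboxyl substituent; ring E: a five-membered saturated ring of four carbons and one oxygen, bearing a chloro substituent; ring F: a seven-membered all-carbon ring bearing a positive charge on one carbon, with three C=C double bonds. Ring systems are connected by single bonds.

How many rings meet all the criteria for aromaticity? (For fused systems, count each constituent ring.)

Ring A is fully conjugated (every ring atom contributes a p orbital); 3 ring double bonds give 6 π electrons. 6 = 4(1)+2, so ring A is aromatic (benzene ring).
Ring B has one sp³ carbon, so it is not fully conjugated — not aromatic (cyclopentene ring).
Rings C and D form a fused bicyclic system (with one sulfur) with 9 sp² atoms and 10 π electrons from ring double bonds plus a heteroatom lone pair. 10 = 4(2)+2, so the system is aromatic and both rings count as aromatic (benzothiophene).
Ring E has only sp³ atoms, so it is not fully conjugated — not aromatic (tetrahydrofuran).
Ring F is planar and fully conjugated; 3 ring double bonds (6 π electrons) plus the carbocation's empty p orbital (0, but keeps the ring conjugated) give 6 π electrons. Since 6 = 4n+2 (n=1), ring F is aromatic (tropylium cation).
Aromatic: A, C, D, F. Total: 4.

4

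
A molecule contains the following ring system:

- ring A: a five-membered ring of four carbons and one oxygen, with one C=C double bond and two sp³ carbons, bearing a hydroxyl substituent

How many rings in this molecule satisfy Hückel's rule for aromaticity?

0

Ring A has two sp³ carbons, so it is not fully conjugated — not aromatic (2,3-dihydrofuran).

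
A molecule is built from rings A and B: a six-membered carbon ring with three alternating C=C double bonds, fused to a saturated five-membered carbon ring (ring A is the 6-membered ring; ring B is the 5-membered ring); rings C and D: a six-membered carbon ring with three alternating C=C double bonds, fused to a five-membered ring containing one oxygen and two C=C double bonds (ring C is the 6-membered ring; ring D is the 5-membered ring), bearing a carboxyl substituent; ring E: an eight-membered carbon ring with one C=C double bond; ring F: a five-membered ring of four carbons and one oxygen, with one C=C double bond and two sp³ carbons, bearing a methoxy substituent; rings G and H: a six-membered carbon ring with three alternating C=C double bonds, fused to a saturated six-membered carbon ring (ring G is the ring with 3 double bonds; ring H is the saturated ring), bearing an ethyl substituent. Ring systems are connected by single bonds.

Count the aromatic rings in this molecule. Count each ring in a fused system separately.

Ring A is fully conjugated (every ring atom contributes a p orbital); 3 ring double bonds give 6 π electrons. That satisfies 4n+2 with n=1, so ring A is aromatic (benzene ring).
Ring B has three sp³ carbons, so it is not fully conjugated — not aromatic (cyclopentane ring).
Rings C and D form a fused bicyclic system (with one oxygen) with 9 sp² atoms and 10 π electrons from ring double bonds plus a heteroatom lone pair. 10 = 4(2)+2, so the system is aromatic and both rings count as aromatic (benzofuran).
Ring E has six sp³ carbons, so it is not fully conjugated — not aromatic (cyclooctene).
Ring F has two sp³ carbons, so it is not fully conjugated — not aromatic (2,3-dihydrofuran).
Ring G is planar and fully conjugated; 3 ring double bonds give 6 π electrons. That satisfies 4n+2 with n=1, so ring G is aromatic (benzene ring).
Ring H has four sp³ carbons, so it is not fully conjugated — not aromatic (cyclohexane ring).
Aromatic: A, C, D, G. Total: 4.

4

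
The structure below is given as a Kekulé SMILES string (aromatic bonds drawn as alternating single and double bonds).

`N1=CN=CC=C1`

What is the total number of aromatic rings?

1

The SMILES encodes a six-membered ring with nitrogens at positions 1 and 3 and three alternating double bonds.
The 6-membered ring with two nitrogens (1,3) is planar and fully conjugated; 3 ring double bonds give 6 π electrons. 6 = 4(1)+2, so it is aromatic (pyrimidine).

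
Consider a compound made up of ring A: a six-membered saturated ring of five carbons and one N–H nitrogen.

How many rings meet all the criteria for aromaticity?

0

Ring A has only sp³ atoms, so it is not fully conjugated — not aromatic (piperidine).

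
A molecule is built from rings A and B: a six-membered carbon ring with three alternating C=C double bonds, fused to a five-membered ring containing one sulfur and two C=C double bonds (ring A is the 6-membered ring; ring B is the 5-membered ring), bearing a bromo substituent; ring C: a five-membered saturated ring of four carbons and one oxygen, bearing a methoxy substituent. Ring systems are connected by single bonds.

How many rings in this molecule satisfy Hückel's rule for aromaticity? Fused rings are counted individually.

Rings A and B form a fused bicyclic system (with one sulfur) with 9 sp² atoms and 10 π electrons from ring double bonds plus a heteroatom lone pair. 10 = 4(2)+2, so the system is aromatic and both rings count as aromatic (benzothiophene).
Ring C has only sp³ atoms, so it is not fully conjugated — not aromatic (tetrahydrofuran).
Aromatic: A, B. Total: 2.

2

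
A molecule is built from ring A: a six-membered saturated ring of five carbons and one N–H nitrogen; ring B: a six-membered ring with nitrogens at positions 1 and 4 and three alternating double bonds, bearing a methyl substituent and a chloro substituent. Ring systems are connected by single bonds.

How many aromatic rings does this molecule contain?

1

Ring A has only sp³ atoms, so it is not fully conjugated — not aromatic (piperidine).
Ring B has a continuous p-orbital overlap around the ring; 3 ring double bonds give 6 π electrons. 6 = 4(1)+2, so ring B is aromatic (pyrazine).
Aromatic: B. Total: 1.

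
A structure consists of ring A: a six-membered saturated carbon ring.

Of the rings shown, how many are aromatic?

Ring A has only sp³ atoms, so it is not fully conjugated — not aromatic (cyclohexane).

0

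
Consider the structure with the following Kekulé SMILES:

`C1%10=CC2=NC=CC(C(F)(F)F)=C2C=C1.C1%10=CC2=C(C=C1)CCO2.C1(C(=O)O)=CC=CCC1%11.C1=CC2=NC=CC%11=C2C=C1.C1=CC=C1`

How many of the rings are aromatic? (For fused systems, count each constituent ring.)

5

The SMILES encodes two fused six-membered rings, each with three alternating double bonds; one ring is all carbon and the other has one ring nitrogen; a six-membered carbon ring with three alternating C=C double bonds, fused to a five-membered ring containing one oxygen and two sp³ carbons; a six-membered carbon ring with two conjugated C=C double bonds and two sp³ carbons; two fused six-membered rings, each with three alternating double bonds; one ring is all carbon and the other has one ring nitrogen; a four-membered carbon ring with two alternating C=C double bonds.
The fused 6/6-membered bicyclic (with one nitrogen) is a single π system with 10 sp² atoms and 10 π electrons from ring double bonds. 10 = 4(2)+2, so the system is aromatic and both rings count as aromatic (quinoline).
The 6-membered ring is planar and fully conjugated; 3 ring double bonds give 6 π electrons. That satisfies 4n+2 with n=1, so it is aromatic (benzene ring).
The 5-membered ring with one oxygen has two sp³ carbons, so it is not fully conjugated — not aromatic (oxolane ring).
The second 6-membered ring has two sp³ carbons, so it is not fully conjugated — not aromatic (1,3-cyclohexadiene).
The fused 6/6-membered bicyclic (with one nitrogen) is a single π system with 10 sp² atoms and 10 π electrons from ring double bonds. 10 = 4(2)+2, so the system is aromatic and both rings count as aromatic (quinoline).
The 4-membered ring has only sp² ring atoms; a planar conformation would have a fully conjugated π system of 4 electrons. But 4 = 4(1), which is 4n not 4n+2, so it is not aromatic (cyclobutadiene) — cyclobutadiene is antiaromatic and distorts to a rectangle.
5 of the 8 rings are aromatic. Total: 5.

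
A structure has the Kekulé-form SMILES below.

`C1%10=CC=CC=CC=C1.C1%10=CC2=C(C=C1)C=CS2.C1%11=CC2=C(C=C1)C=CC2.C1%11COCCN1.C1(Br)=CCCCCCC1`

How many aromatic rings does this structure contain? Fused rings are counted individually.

3

The SMILES encodes an eight-membered carbon ring with four alternating C=C double bonds; a six-membered carbon ring with three alternating C=C double bonds, fused to a five-membered ring containing one sulfur and two C=C double bonds; a six-membered carbon ring with three alternating C=C double bonds, fused to a five-membered carbon ring containing one C=C double bond and one sp³ carbon; a six-membered saturated ring with an oxygen and an N–H nitrogen at positions 1 and 4; an eight-membered carbon ring with one C=C double bond.
The 8-membered ring has only sp² ring atoms; a planar conformation would have a fully conjugated π system of 8 electrons. But 8 = 4(2), which is 4n not 4n+2, so it is not aromatic (cyclooctatetraene) — cyclooctatetraene distorts into a non-planar tub to avoid antiaromaticity.
The fused 6/5-membered bicyclic (with one sulfur) is a single π system with 9 sp² atoms and 10 π electrons from ring double bonds plus a heteroatom lone pair. 10 = 4(2)+2, so the system is aromatic and both rings count as aromatic (benzothiophene).
The 6-membered ring is fully conjugated (every ring atom contributes a p orbital); 3 ring double bonds give 6 π electrons. That satisfies 4n+2 with n=1, so it is aromatic (benzene ring).
The 5-membered ring has one sp³ carbon, so it is not fully conjugated — not aromatic (cyclopentene ring).
The 6-membered ring with one oxygen and one N–H (1,4) has only sp³ atoms, so it is not fully conjugated — not aromatic (morpholine).
The second 8-membered ring has six sp³ carbons, so it is not fully conjugated — not aromatic (cyclooctene).
3 of the 7 rings are aromatic. Total: 3.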